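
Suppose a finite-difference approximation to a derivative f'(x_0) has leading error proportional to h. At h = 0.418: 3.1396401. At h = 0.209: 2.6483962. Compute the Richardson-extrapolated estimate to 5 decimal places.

2.15715

The leading error scales as h; refining by a factor of 2 reduces it by 2^1 = 2.
Extrapolated value = (2·A(h/2) − A(h)) / (2 − 1)
= (2·2.6483962 − 3.1396401) / 1
= 2.1571523 / 1 = 2.1571523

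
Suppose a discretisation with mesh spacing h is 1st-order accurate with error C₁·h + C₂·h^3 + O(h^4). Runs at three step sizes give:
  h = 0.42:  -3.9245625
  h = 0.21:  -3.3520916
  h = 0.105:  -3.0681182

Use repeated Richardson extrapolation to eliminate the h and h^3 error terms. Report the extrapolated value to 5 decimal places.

-2.78479

First eliminate the h term (factor 2^1 = 2):
  B₁ = (2·(-3.3520916) − (-3.9245625))/1 = -2.7796207
  B₂ = (2·(-3.0681182) − (-3.3520916))/1 = -2.7841448
Then eliminate the h^3 term (factor 2^3 = 8):
  (8·(-2.7841448) − (-2.7796207))/7 = -2.7847911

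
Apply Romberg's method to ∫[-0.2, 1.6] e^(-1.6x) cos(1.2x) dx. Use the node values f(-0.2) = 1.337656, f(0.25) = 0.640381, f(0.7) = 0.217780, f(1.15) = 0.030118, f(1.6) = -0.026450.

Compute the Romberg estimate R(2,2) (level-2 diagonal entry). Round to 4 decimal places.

0.6650

R(0,0) (trapezoid, 1 panel, h=1.8000): 1.180085
R(1,0) (trapezoid, 2 panels, h=0.9000): 0.786045
R(2,0) (trapezoid, 4 panels, h=0.4500): 0.694747
R(1,1) = 0.786045 + (0.786045 − 1.180085)/3 = 0.654698
R(2,1) = 0.694747 + (0.694747 − 0.786045)/3 = 0.664314
R(2,2) = 0.664314 + (0.664314 − 0.654698)/15 = 0.664955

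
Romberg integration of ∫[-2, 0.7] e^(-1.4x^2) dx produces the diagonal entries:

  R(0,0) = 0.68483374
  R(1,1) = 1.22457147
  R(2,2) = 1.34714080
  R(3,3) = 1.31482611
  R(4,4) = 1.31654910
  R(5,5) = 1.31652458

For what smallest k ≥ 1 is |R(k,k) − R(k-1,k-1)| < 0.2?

k = 2

|R(1,1) − R(0,0)| = 0.53973773 ≥ 0.2
|R(2,2) − R(1,1)| = 0.12256933 < 0.2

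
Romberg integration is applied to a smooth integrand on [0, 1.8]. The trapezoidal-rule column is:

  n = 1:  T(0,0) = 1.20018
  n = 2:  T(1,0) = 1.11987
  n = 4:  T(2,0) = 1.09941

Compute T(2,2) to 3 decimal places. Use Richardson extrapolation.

Richardson extrapolation on the trapezoidal column (denominator 4−1=3):
T(1,1) = (4·1.11987 − 1.20018) / 3 = 1.09310
T(2,1) = 1.09941 + (1.09941 − 1.11987)/3 = 1.09259
T(2,2) = (16·1.09259 − 1.09310) / 15 = 1.09256

1.093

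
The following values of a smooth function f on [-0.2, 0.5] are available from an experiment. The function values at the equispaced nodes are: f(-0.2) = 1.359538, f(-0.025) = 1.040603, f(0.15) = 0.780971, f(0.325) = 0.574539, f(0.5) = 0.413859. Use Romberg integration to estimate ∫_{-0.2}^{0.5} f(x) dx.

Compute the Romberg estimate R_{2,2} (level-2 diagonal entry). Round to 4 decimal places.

0.5714

R_{0,0} (trapezoid, 1 panel, h=0.7000): 0.620689
R_{1,0} (trapezoid, 2 panels, h=0.3500): 0.583684
R_{2,0} (trapezoid, 4 panels, h=0.1750): 0.574492
R_{1,1} = 0.583684 + (0.583684 − 0.620689)/3 = 0.571349
R_{2,1} = 0.574492 + (0.574492 − 0.583684)/3 = 0.571428
R_{2,2} = 0.571428 + (0.571428 − 0.571349)/15 = 0.571433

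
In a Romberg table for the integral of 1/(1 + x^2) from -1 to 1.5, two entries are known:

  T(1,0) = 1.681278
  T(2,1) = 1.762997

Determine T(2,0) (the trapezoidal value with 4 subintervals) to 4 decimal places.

1.7426

From T(2,1) = (4·T(2,0) − T(1,0))/3, solve for T(2,0):
4·T(2,0) = 3·1.762997 + 1.681278 = 6.970269
T(2,0) = 1.742567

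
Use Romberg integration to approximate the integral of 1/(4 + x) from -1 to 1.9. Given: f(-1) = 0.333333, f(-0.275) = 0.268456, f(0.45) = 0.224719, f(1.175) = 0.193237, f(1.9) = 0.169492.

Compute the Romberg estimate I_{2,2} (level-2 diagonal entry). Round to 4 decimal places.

I_{0,0} (trapezoid, 1 panel, h=2.9000): 0.729096
I_{1,0} (trapezoid, 2 panels, h=1.4500): 0.690391
I_{2,0} (trapezoid, 4 panels, h=0.7250): 0.679923
I_{1,1} = 0.690391 + (0.690391 − 0.729096)/3 = 0.677489
I_{2,1} = 0.679923 + (0.679923 − 0.690391)/3 = 0.676434
I_{2,2} = 0.676434 + (0.676434 − 0.677489)/15 = 0.676364

0.6764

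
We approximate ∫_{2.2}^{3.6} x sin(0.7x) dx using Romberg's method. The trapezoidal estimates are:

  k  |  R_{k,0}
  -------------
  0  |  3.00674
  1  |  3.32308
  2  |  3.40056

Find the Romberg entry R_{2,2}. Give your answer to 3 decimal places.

3.426

Richardson extrapolation on the trapezoidal column (denominator 4−1=3):
R_{1,1} = (4·3.32308 − 3.00674) / 3 = 3.42853
R_{2,1} = 3.40056 + (3.40056 − 3.32308)/3 = 3.42639
R_{2,2} = (16·3.42639 − 3.42853) / 15 = 3.42625
(Column j=1 coincides with Simpson's rule on the same nodes.)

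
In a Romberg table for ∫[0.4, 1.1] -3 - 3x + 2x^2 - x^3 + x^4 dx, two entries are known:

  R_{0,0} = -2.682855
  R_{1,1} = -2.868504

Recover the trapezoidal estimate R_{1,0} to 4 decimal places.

-2.8221

From R_{1,1} = (4·R_{1,0} − R_{0,0})/3, solve for R_{1,0}:
4·R_{1,0} = 3·(-2.868504) + (-2.682855) = -11.288367
R_{1,0} = -2.822092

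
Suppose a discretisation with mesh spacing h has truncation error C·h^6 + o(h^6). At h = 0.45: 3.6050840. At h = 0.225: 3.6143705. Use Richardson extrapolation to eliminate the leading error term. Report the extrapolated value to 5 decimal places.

Extrapolated value = (64·A(h/2) − A(h)) / (64 − 1)
= (64·3.6143705 − 3.6050840) / 63
= 227.7146280 / 63 = 3.6145179

3.61452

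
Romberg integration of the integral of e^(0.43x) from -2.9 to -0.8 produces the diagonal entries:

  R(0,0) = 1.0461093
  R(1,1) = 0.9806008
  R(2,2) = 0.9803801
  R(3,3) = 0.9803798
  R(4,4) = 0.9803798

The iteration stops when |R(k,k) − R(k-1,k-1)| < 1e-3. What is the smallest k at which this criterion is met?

k = 2

|R(1,1) − R(0,0)| = 0.0655085 ≥ 1e-3
|R(2,2) − R(1,1)| = 0.0002207 < 1e-3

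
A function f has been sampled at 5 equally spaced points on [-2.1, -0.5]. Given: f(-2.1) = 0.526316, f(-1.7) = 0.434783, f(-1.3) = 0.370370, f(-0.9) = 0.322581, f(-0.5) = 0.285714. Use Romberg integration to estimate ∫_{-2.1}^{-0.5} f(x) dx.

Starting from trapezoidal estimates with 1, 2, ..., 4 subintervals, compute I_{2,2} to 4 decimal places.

I_{0,0} (trapezoid, 1 panel, h=1.6000): 0.649624
I_{1,0} (trapezoid, 2 panels, h=0.8000): 0.621108
I_{2,0} (trapezoid, 4 panels, h=0.4000): 0.613500
I_{1,1} = 0.621108 + (0.621108 − 0.649624)/3 = 0.611603
I_{2,1} = 0.613500 + (0.613500 − 0.621108)/3 = 0.610964
I_{2,2} = 0.610964 + (0.610964 − 0.611603)/15 = 0.610921

0.6109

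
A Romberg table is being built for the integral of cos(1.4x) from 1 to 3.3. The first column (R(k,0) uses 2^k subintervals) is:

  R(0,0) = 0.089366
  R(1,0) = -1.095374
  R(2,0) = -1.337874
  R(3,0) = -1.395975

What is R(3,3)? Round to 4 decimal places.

Richardson extrapolation on the trapezoidal column (denominator 4−1=3):
R(1,1) = -1.095374 + (-1.095374 − 0.089366)/3 = -1.490287
R(2,1) = (4·(-1.337874) − (-1.095374)) / 3 = -1.418707
R(3,1) = -1.395975 + (-1.395975 − (-1.337874))/3 = -1.415342
R(2,2) = -1.418707 + (-1.418707 − (-1.490287))/15 = -1.413935
R(3,2) = (16·(-1.415342) − (-1.418707)) / 15 = -1.415118
R(3,3) = -1.415118 + (-1.415118 − (-1.413935))/63 = -1.415137
(Column j=1 coincides with Simpson's rule on the same nodes.)

-1.4151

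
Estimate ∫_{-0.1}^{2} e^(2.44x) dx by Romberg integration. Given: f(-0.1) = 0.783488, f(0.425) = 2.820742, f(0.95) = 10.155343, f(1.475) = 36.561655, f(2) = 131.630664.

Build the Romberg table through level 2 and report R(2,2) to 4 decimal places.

53.8767

R(0,0) (trapezoid, 1 panel, h=2.1000): 139.034860
R(1,0) (trapezoid, 2 panels, h=1.0500): 80.180540
R(2,0) (trapezoid, 4 panels, h=0.5250): 60.766028
R(1,1) = 80.180540 + (80.180540 − 139.034860)/3 = 60.562433
R(2,1) = 60.766028 + (60.766028 − 80.180540)/3 = 54.294524
R(2,2) = 54.294524 + (54.294524 − 60.562433)/15 = 53.876663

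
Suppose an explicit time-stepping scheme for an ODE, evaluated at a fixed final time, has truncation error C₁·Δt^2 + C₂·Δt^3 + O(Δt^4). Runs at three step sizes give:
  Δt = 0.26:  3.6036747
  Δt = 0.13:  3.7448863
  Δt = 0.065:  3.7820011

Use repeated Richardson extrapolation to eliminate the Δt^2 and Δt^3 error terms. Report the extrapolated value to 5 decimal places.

First eliminate the Δt^2 term (factor 2^2 = 4):
  B₁ = (4·3.7448863 − 3.6036747)/3 = 3.7919568
  B₂ = (4·3.7820011 − 3.7448863)/3 = 3.7943727
Then eliminate the Δt^3 term (factor 2^3 = 8):
  (8·3.7943727 − 3.7919568)/7 = 3.7947178

3.79472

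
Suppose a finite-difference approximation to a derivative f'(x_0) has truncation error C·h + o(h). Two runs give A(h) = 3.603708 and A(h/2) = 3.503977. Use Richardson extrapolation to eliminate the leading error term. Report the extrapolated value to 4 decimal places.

3.4042

Extrapolated value = (2·A(h/2) − A(h)) / (2 − 1)
= (2·3.503977 − 3.603708) / 1
= 3.404246 / 1 = 3.404246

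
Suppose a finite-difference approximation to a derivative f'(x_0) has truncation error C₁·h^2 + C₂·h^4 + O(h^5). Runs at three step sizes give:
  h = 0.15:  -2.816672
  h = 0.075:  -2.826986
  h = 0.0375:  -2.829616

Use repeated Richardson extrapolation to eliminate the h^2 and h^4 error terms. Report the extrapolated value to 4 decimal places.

-2.8305

First eliminate the h^2 term (factor 2^2 = 4):
  B₁ = (4·(-2.826986) − (-2.816672))/3 = -2.830424
  B₂ = (4·(-2.829616) − (-2.826986))/3 = -2.830493
Then eliminate the h^4 term (factor 2^4 = 16):
  (16·(-2.830493) − (-2.830424))/15 = -2.830498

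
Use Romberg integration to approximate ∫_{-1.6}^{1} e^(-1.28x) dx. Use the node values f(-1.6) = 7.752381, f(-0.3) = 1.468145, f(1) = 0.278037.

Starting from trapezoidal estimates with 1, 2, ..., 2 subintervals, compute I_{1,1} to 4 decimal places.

I_{0,0} (trapezoid, 1 panel, h=2.6000): 10.439543
I_{1,0} (trapezoid, 2 panels, h=1.3000): 7.128360
I_{1,1} = 7.128360 + (7.128360 − 10.439543)/3 = 6.024632

6.0246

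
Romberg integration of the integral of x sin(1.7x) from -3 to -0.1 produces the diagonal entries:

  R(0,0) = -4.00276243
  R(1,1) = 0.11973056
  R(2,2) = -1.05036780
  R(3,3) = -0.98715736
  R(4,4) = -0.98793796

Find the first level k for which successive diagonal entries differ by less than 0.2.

|R(1,1) − R(0,0)| = 4.12249299 ≥ 0.2
|R(2,2) − R(1,1)| = 1.17009836 ≥ 0.2
|R(3,3) − R(2,2)| = 0.06321044 < 0.2

k = 3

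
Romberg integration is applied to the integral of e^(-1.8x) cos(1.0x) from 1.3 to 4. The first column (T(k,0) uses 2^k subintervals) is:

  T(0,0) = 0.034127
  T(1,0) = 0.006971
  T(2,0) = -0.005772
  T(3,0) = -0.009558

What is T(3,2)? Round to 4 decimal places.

-0.0109

Richardson extrapolation on the trapezoidal column (denominator 4−1=3):
T(2,1) = (4·(-0.005772) − 0.006971) / 3 = -0.010020
T(3,1) = (4·(-0.009558) − (-0.005772)) / 3 = -0.010820
T(3,2) = -0.010820 + (-0.010820 − (-0.010020))/15 = -0.010873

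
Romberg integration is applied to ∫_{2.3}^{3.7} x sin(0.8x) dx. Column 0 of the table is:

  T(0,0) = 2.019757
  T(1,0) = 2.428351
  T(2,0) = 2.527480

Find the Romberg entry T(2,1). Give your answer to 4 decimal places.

Richardson extrapolation on the trapezoidal column (denominator 4−1=3):
T(2,1) = (4·2.527480 − 2.428351) / 3 = 2.560523
(Column j=1 coincides with Simpson's rule on the same nodes.)

2.5605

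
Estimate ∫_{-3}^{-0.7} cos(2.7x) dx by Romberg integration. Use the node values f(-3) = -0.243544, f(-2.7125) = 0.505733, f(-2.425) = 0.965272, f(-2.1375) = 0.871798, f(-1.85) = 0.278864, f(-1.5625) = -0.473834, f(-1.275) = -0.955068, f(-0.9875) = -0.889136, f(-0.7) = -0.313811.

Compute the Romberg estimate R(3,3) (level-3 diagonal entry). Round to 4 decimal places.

R(0,0) (trapezoid, 1 panel, h=2.3000): -0.640958
R(1,0) (trapezoid, 2 panels, h=1.1500): 0.000214
R(2,0) (trapezoid, 4 panels, h=0.5750): 0.005975
R(3,0) (trapezoid, 8 panels, h=0.2875): 0.007174
R(1,1) = 0.000214 + (0.000214 − (-0.640958))/3 = 0.213938
R(2,1) = 0.005975 + (0.005975 − 0.000214)/3 = 0.007895
R(3,1) = 0.007174 + (0.007174 − 0.005975)/3 = 0.007574
R(2,2) = 0.007895 + (0.007895 − 0.213938)/15 = -0.005841
R(3,2) = 0.007574 + (0.007574 − 0.007895)/15 = 0.007553
R(3,3) = 0.007553 + (0.007553 − (-0.005841))/63 = 0.007766

0.0078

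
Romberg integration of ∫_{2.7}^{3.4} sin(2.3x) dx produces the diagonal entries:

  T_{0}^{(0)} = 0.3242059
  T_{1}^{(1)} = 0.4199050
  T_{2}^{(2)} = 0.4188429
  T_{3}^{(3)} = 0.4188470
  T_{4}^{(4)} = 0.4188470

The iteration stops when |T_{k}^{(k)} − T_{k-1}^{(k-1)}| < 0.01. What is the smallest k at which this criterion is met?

k = 2

|T_{1}^{(1)} − T_{0}^{(0)}| = 0.0956991 ≥ 0.01
|T_{2}^{(2)} − T_{1}^{(1)}| = 0.0010621 < 0.01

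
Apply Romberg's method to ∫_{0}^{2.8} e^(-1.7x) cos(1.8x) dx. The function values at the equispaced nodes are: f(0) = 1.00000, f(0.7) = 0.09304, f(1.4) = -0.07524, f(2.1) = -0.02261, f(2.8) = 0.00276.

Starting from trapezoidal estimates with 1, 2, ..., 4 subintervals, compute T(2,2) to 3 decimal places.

0.260

T(0,0) (trapezoid, 1 panel, h=2.8000): 1.40386
T(1,0) (trapezoid, 2 panels, h=1.4000): 0.59660
T(2,0) (trapezoid, 4 panels, h=0.7000): 0.34760
T(1,1) = 0.59660 + (0.59660 − 1.40386)/3 = 0.32751
T(2,1) = 0.34760 + (0.34760 − 0.59660)/3 = 0.26460
T(2,2) = 0.26460 + (0.26460 − 0.32751)/15 = 0.26041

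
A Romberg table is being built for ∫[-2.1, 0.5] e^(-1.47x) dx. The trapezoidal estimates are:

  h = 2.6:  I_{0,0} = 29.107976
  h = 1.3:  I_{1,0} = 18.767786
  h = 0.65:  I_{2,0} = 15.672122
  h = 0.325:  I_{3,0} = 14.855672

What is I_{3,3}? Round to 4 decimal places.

Richardson extrapolation on the trapezoidal column (denominator 4−1=3):
I_{1,1} = 18.767786 + (18.767786 − 29.107976)/3 = 15.321056
I_{2,1} = (4·15.672122 − 18.767786) / 3 = 14.640234
I_{3,1} = 14.855672 + (14.855672 − 15.672122)/3 = 14.583522
I_{2,2} = (16·14.640234 − 15.321056) / 15 = 14.594846
I_{3,2} = 14.583522 + (14.583522 − 14.640234)/15 = 14.579741
I_{3,3} = 14.579741 + (14.579741 − 14.594846)/63 = 14.579501

14.5795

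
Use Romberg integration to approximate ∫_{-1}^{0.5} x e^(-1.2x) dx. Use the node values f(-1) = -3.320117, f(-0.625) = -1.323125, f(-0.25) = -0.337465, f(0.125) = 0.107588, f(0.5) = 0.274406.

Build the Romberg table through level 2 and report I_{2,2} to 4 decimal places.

-1.0711

I_{0,0} (trapezoid, 1 panel, h=1.5000): -2.284283
I_{1,0} (trapezoid, 2 panels, h=0.7500): -1.395240
I_{2,0} (trapezoid, 4 panels, h=0.3750): -1.153447
I_{1,1} = -1.395240 + (-1.395240 − (-2.284283))/3 = -1.098892
I_{2,1} = -1.153447 + (-1.153447 − (-1.395240))/3 = -1.072849
I_{2,2} = -1.072849 + (-1.072849 − (-1.098892))/15 = -1.071113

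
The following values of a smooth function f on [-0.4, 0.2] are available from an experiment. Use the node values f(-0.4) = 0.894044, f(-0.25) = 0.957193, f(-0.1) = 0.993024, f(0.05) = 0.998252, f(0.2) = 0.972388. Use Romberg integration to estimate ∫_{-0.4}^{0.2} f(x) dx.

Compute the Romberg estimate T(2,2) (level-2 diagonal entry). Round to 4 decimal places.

T(0,0) (trapezoid, 1 panel, h=0.6000): 0.559930
T(1,0) (trapezoid, 2 panels, h=0.3000): 0.577872
T(2,0) (trapezoid, 4 panels, h=0.1500): 0.582253
T(1,1) = 0.577872 + (0.577872 − 0.559930)/3 = 0.583853
T(2,1) = 0.582253 + (0.582253 − 0.577872)/3 = 0.583713
T(2,2) = 0.583713 + (0.583713 − 0.583853)/15 = 0.583704

0.5837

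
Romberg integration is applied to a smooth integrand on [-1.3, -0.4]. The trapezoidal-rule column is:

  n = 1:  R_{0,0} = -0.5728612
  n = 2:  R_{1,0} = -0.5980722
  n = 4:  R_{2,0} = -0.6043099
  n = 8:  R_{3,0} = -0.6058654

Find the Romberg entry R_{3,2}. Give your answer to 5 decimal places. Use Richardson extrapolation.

R_{2,1} = -0.6043099 + (-0.6043099 − (-0.5980722))/3 = -0.6063891
R_{3,1} = (4·(-0.6058654) − (-0.6043099)) / 3 = -0.6063839
R_{3,2} = (16·(-0.6063839) − (-0.6063891)) / 15 = -0.6063836

-0.60638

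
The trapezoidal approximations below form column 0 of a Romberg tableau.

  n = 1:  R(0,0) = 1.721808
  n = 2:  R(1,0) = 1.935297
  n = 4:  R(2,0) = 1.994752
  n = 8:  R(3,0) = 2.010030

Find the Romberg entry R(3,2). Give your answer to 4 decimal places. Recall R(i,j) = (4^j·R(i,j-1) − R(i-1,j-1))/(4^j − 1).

Richardson extrapolation on the trapezoidal column (denominator 4−1=3):
R(2,1) = 1.994752 + (1.994752 − 1.935297)/3 = 2.014570
R(3,1) = 2.010030 + (2.010030 − 1.994752)/3 = 2.015123
R(3,2) = 2.015123 + (2.015123 − 2.014570)/15 = 2.015160

2.0152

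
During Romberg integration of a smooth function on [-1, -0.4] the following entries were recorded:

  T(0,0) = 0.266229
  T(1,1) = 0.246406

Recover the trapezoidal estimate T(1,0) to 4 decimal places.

0.2514

From T(1,1) = (4·T(1,0) − T(0,0))/3, solve for T(1,0):
4·T(1,0) = 3·0.246406 + 0.266229 = 1.005447
T(1,0) = 0.251362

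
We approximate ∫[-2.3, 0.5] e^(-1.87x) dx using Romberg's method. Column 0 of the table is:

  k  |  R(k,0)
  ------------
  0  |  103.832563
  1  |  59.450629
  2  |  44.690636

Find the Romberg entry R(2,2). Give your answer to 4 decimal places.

R(1,1) = (4·59.450629 − 103.832563) / 3 = 44.656651
R(2,1) = 44.690636 + (44.690636 − 59.450629)/3 = 39.770638
R(2,2) = (16·39.770638 − 44.656651) / 15 = 39.444904
(Column j=1 coincides with Simpson's rule on the same nodes.)

39.4449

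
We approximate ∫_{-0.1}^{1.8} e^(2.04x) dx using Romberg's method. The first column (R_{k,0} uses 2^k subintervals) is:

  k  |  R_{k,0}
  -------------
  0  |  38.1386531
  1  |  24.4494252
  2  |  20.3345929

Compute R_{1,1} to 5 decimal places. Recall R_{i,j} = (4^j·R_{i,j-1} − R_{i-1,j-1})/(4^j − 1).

Richardson extrapolation on the trapezoidal column (denominator 4−1=3):
R_{1,1} = (4·24.4494252 − 38.1386531) / 3 = 19.8863492

19.88635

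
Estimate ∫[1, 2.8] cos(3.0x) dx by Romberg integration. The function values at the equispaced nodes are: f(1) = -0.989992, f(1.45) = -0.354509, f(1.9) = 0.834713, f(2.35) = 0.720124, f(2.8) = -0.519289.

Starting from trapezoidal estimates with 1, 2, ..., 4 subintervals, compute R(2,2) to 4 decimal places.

R(0,0) (trapezoid, 1 panel, h=1.8000): -1.358353
R(1,0) (trapezoid, 2 panels, h=0.9000): 0.072065
R(2,0) (trapezoid, 4 panels, h=0.4500): 0.200559
R(1,1) = 0.072065 + (0.072065 − (-1.358353))/3 = 0.548871
R(2,1) = 0.200559 + (0.200559 − 0.072065)/3 = 0.243390
R(2,2) = 0.243390 + (0.243390 − 0.548871)/15 = 0.223025

0.2230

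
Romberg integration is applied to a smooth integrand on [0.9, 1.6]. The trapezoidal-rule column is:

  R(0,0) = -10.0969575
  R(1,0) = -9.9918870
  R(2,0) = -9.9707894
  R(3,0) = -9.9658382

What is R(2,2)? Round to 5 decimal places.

R(1,1) = (4·(-9.9918870) − (-10.0969575)) / 3 = -9.9568635
R(2,1) = (4·(-9.9707894) − (-9.9918870)) / 3 = -9.9637569
R(2,2) = (16·(-9.9637569) − (-9.9568635)) / 15 = -9.9642165
(Column j=1 coincides with Simpson's rule on the same nodes.)

-9.96422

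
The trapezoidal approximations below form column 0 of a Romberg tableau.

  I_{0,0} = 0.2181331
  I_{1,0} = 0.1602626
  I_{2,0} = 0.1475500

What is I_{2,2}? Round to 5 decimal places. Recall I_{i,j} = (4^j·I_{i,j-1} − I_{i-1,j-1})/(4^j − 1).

I_{1,1} = 0.1602626 + (0.1602626 − 0.2181331)/3 = 0.1409724
I_{2,1} = (4·0.1475500 − 0.1602626) / 3 = 0.1433125
I_{2,2} = 0.1433125 + (0.1433125 − 0.1409724)/15 = 0.1434685
(Column j=1 coincides with Simpson's rule on the same nodes.)

0.14347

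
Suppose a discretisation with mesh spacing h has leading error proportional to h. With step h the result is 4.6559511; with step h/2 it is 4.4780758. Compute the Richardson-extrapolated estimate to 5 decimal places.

Extrapolated value = (2·A(h/2) − A(h)) / (2 − 1)
= (2·4.4780758 − 4.6559511) / 1
= 4.3002005 / 1 = 4.3002005

4.30020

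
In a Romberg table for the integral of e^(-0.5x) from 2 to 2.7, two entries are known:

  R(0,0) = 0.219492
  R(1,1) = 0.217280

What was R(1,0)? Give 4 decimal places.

0.2178

From R(1,1) = (4·R(1,0) − R(0,0))/3, solve for R(1,0):
4·R(1,0) = 3·0.217280 + 0.219492 = 0.871332
R(1,0) = 0.217833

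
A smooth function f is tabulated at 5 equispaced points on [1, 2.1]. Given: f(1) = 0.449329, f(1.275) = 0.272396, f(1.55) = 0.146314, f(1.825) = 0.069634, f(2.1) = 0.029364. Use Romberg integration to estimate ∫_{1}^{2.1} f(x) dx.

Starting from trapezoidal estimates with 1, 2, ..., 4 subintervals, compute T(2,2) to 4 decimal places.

0.1962

T(0,0) (trapezoid, 1 panel, h=1.1000): 0.263281
T(1,0) (trapezoid, 2 panels, h=0.5500): 0.212113
T(2,0) (trapezoid, 4 panels, h=0.2750): 0.200115
T(1,1) = 0.212113 + (0.212113 − 0.263281)/3 = 0.195057
T(2,1) = 0.200115 + (0.200115 − 0.212113)/3 = 0.196116
T(2,2) = 0.196116 + (0.196116 − 0.195057)/15 = 0.196187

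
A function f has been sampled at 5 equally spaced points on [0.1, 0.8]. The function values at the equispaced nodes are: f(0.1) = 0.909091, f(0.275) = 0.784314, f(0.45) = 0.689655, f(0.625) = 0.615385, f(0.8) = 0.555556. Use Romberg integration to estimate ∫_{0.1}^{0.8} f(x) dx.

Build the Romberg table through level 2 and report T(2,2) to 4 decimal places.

0.4925

T(0,0) (trapezoid, 1 panel, h=0.7000): 0.512626
T(1,0) (trapezoid, 2 panels, h=0.3500): 0.497692
T(2,0) (trapezoid, 4 panels, h=0.1750): 0.493794
T(1,1) = 0.497692 + (0.497692 − 0.512626)/3 = 0.492714
T(2,1) = 0.493794 + (0.493794 − 0.497692)/3 = 0.492495
T(2,2) = 0.492495 + (0.492495 − 0.492714)/15 = 0.492480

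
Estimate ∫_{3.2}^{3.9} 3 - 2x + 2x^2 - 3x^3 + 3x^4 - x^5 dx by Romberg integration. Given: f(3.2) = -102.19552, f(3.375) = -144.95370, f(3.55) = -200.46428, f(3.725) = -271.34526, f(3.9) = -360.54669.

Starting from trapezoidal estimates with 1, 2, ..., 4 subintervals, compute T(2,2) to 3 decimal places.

T(0,0) (trapezoid, 1 panel, h=0.7000): -161.95977
T(1,0) (trapezoid, 2 panels, h=0.3500): -151.14238
T(2,0) (trapezoid, 4 panels, h=0.1750): -148.42351
T(1,1) = -151.14238 + (-151.14238 − (-161.95977))/3 = -147.53658
T(2,1) = -148.42351 + (-148.42351 − (-151.14238))/3 = -147.51722
T(2,2) = -147.51722 + (-147.51722 − (-147.53658))/15 = -147.51593

-147.516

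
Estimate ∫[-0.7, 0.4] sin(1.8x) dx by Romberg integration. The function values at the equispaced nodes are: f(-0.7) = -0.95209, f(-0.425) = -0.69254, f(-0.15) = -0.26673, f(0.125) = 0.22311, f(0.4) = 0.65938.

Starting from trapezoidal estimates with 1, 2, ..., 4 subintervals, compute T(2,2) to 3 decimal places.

T(0,0) (trapezoid, 1 panel, h=1.1000): -0.16099
T(1,0) (trapezoid, 2 panels, h=0.5500): -0.22720
T(2,0) (trapezoid, 4 panels, h=0.2750): -0.24269
T(1,1) = -0.22720 + (-0.22720 − (-0.16099))/3 = -0.24927
T(2,1) = -0.24269 + (-0.24269 − (-0.22720))/3 = -0.24785
T(2,2) = -0.24785 + (-0.24785 − (-0.24927))/15 = -0.24776

-0.248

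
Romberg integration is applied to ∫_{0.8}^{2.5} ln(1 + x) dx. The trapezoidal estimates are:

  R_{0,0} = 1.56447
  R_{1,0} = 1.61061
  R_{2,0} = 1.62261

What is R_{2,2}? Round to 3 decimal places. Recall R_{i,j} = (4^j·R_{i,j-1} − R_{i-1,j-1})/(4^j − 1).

R_{1,1} = 1.61061 + (1.61061 − 1.56447)/3 = 1.62599
R_{2,1} = 1.62261 + (1.62261 − 1.61061)/3 = 1.62661
R_{2,2} = (16·1.62661 − 1.62599) / 15 = 1.62665

1.627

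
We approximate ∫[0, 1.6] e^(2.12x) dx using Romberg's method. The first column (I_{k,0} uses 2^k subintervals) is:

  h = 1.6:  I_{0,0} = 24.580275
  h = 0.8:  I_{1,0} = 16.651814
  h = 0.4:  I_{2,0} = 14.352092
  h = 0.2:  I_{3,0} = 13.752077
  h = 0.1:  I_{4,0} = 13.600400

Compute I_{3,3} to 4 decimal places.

13.5497

Richardson extrapolation on the trapezoidal column (denominator 4−1=3):
I_{1,1} = 16.651814 + (16.651814 − 24.580275)/3 = 14.008994
I_{2,1} = 14.352092 + (14.352092 − 16.651814)/3 = 13.585518
I_{3,1} = 13.752077 + (13.752077 − 14.352092)/3 = 13.552072
I_{2,2} = (16·13.585518 − 14.008994) / 15 = 13.557286
I_{3,2} = 13.552072 + (13.552072 − 13.585518)/15 = 13.549842
I_{3,3} = (64·13.549842 − 13.557286) / 63 = 13.549724
(Column j=1 coincides with Simpson's rule on the same nodes.)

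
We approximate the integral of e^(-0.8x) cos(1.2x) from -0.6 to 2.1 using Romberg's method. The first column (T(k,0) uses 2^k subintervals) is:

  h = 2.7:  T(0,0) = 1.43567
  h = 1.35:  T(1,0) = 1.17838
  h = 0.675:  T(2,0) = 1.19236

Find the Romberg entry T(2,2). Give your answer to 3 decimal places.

T(1,1) = (4·1.17838 − 1.43567) / 3 = 1.09262
T(2,1) = 1.19236 + (1.19236 − 1.17838)/3 = 1.19702
T(2,2) = 1.19702 + (1.19702 − 1.09262)/15 = 1.20398

1.204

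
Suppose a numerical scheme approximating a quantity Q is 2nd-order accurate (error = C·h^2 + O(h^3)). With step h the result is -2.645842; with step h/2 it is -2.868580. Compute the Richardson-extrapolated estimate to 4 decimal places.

The leading error scales as h^2; refining by a factor of 2 reduces it by 2^2 = 4.
Extrapolated value = (4·A(h/2) − A(h)) / (4 − 1)
= (4·(-2.868580) − (-2.645842)) / 3
= -8.828478 / 3 = -2.942826

-2.9428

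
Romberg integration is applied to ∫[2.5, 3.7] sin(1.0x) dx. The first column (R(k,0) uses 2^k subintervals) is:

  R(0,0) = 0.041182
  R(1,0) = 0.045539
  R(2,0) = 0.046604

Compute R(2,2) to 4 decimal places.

R(1,1) = 0.045539 + (0.045539 − 0.041182)/3 = 0.046991
R(2,1) = (4·0.046604 − 0.045539) / 3 = 0.046959
R(2,2) = 0.046959 + (0.046959 − 0.046991)/15 = 0.046957

0.0470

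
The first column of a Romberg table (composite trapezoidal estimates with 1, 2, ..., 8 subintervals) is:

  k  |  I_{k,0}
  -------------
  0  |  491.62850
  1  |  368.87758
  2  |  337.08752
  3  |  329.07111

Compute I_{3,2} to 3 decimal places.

Richardson extrapolation on the trapezoidal column (denominator 4−1=3):
I_{2,1} = (4·337.08752 − 368.87758) / 3 = 326.49083
I_{3,1} = (4·329.07111 − 337.08752) / 3 = 326.39897
I_{3,2} = (16·326.39897 − 326.49083) / 15 = 326.39285

326.393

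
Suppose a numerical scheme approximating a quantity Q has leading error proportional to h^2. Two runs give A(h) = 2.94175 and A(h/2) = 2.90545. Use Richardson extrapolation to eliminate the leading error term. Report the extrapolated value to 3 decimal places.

2.893

Extrapolated value = (4·A(h/2) − A(h)) / (4 − 1)
= (4·2.90545 − 2.94175) / 3
= 8.68005 / 3 = 2.89335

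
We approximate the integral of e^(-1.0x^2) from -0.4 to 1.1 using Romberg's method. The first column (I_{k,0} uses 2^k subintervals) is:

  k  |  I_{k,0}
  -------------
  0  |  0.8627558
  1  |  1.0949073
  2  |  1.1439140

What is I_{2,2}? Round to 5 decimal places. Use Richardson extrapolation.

1.15945

Richardson extrapolation on the trapezoidal column (denominator 4−1=3):
I_{1,1} = 1.0949073 + (1.0949073 − 0.8627558)/3 = 1.1722911
I_{2,1} = 1.1439140 + (1.1439140 − 1.0949073)/3 = 1.1602496
I_{2,2} = 1.1602496 + (1.1602496 − 1.1722911)/15 = 1.1594468
(Column j=1 coincides with Simpson's rule on the same nodes.)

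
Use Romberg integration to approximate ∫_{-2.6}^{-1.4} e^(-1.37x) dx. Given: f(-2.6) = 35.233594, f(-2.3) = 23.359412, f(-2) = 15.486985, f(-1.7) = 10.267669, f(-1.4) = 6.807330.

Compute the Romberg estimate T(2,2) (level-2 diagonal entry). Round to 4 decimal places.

20.7493

T(0,0) (trapezoid, 1 panel, h=1.2000): 25.224554
T(1,0) (trapezoid, 2 panels, h=0.6000): 21.904468
T(2,0) (trapezoid, 4 panels, h=0.3000): 21.040358
T(1,1) = 21.904468 + (21.904468 − 25.224554)/3 = 20.797773
T(2,1) = 21.040358 + (21.040358 − 21.904468)/3 = 20.752321
T(2,2) = 20.752321 + (20.752321 − 20.797773)/15 = 20.749291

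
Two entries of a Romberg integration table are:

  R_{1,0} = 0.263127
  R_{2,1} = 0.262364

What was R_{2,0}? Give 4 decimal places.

0.2626

From R_{2,1} = (4·R_{2,0} − R_{1,0})/3, solve for R_{2,0}:
4·R_{2,0} = 3·0.262364 + 0.263127 = 1.050219
R_{2,0} = 0.262555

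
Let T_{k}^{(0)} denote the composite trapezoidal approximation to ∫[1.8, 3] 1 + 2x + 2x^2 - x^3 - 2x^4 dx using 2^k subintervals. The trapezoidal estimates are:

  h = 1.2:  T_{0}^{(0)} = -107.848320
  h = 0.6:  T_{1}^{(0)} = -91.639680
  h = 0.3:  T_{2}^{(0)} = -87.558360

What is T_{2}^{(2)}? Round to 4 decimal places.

-86.1953

Richardson extrapolation on the trapezoidal column (denominator 4−1=3):
T_{1}^{(1)} = -91.639680 + (-91.639680 − (-107.848320))/3 = -86.236800
T_{2}^{(1)} = (4·(-87.558360) − (-91.639680)) / 3 = -86.197920
T_{2}^{(2)} = -86.197920 + (-86.197920 − (-86.236800))/15 = -86.195328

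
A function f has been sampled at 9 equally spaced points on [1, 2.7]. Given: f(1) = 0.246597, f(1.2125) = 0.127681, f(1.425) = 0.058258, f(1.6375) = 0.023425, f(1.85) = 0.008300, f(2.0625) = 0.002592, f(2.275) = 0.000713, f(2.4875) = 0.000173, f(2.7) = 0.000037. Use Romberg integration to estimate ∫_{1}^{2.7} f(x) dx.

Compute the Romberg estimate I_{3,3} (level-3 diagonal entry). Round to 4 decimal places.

0.0706

I_{0,0} (trapezoid, 1 panel, h=1.7000): 0.209639
I_{1,0} (trapezoid, 2 panels, h=0.8500): 0.111874
I_{2,0} (trapezoid, 4 panels, h=0.4250): 0.081000
I_{3,0} (trapezoid, 8 panels, h=0.2125): 0.073198
I_{1,1} = 0.111874 + (0.111874 − 0.209639)/3 = 0.079286
I_{2,1} = 0.081000 + (0.081000 − 0.111874)/3 = 0.070709
I_{3,1} = 0.073198 + (0.073198 − 0.081000)/3 = 0.070597
I_{2,2} = 0.070709 + (0.070709 − 0.079286)/15 = 0.070137
I_{3,2} = 0.070597 + (0.070597 − 0.070709)/15 = 0.070590
I_{3,3} = 0.070590 + (0.070590 − 0.070137)/63 = 0.070597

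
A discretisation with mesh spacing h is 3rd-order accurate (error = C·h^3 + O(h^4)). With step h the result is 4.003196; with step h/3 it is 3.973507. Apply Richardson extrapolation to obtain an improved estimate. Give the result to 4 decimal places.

3.9724

The leading error scales as h^3; refining by a factor of 3 reduces it by 3^3 = 27.
Extrapolated value = (27·A(h/3) − A(h)) / (27 − 1)
= (27·3.973507 − 4.003196) / 26
= 103.281493 / 26 = 3.972365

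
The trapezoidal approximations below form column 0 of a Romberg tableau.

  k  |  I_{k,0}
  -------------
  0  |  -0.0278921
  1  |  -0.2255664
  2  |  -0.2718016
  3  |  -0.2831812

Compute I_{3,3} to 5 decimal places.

Richardson extrapolation on the trapezoidal column (denominator 4−1=3):
I_{1,1} = (4·(-0.2255664) − (-0.0278921)) / 3 = -0.2914578
I_{2,1} = -0.2718016 + (-0.2718016 − (-0.2255664))/3 = -0.2872133
I_{3,1} = (4·(-0.2831812) − (-0.2718016)) / 3 = -0.2869744
I_{2,2} = -0.2872133 + (-0.2872133 − (-0.2914578))/15 = -0.2869303
I_{3,2} = (16·(-0.2869744) − (-0.2872133)) / 15 = -0.2869585
I_{3,3} = -0.2869585 + (-0.2869585 − (-0.2869303))/63 = -0.2869589

-0.28696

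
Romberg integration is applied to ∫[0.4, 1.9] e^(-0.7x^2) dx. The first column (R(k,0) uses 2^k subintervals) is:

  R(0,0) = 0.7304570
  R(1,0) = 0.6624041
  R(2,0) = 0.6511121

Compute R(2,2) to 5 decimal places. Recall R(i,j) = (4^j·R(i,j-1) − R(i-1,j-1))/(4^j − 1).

R(1,1) = (4·0.6624041 − 0.7304570) / 3 = 0.6397198
R(2,1) = 0.6511121 + (0.6511121 − 0.6624041)/3 = 0.6473481
R(2,2) = 0.6473481 + (0.6473481 − 0.6397198)/15 = 0.6478567

0.64786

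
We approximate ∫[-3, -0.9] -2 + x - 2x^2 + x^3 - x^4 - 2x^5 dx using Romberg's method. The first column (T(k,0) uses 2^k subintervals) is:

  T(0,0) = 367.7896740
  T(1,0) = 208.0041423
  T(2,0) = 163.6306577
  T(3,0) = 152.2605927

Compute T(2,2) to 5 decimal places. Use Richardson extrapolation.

148.44598

Richardson extrapolation on the trapezoidal column (denominator 4−1=3):
T(1,1) = (4·208.0041423 − 367.7896740) / 3 = 154.7422984
T(2,1) = (4·163.6306577 − 208.0041423) / 3 = 148.8394962
T(2,2) = (16·148.8394962 − 154.7422984) / 15 = 148.4459761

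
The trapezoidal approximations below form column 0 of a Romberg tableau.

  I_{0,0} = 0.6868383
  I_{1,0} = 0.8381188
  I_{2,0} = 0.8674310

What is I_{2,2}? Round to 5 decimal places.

0.87645

I_{1,1} = (4·0.8381188 − 0.6868383) / 3 = 0.8885456
I_{2,1} = (4·0.8674310 − 0.8381188) / 3 = 0.8772017
I_{2,2} = (16·0.8772017 − 0.8885456) / 15 = 0.8764454
(Column j=1 coincides with Simpson's rule on the same nodes.)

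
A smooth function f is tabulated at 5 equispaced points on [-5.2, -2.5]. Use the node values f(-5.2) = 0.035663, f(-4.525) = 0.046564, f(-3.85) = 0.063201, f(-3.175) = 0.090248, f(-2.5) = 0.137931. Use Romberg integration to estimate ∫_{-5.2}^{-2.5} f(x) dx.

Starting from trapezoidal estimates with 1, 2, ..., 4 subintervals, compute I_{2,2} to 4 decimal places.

0.1905

I_{0,0} (trapezoid, 1 panel, h=2.7000): 0.234352
I_{1,0} (trapezoid, 2 panels, h=1.3500): 0.202497
I_{2,0} (trapezoid, 4 panels, h=0.6750): 0.193597
I_{1,1} = 0.202497 + (0.202497 − 0.234352)/3 = 0.191879
I_{2,1} = 0.193597 + (0.193597 − 0.202497)/3 = 0.190630
I_{2,2} = 0.190630 + (0.190630 − 0.191879)/15 = 0.190547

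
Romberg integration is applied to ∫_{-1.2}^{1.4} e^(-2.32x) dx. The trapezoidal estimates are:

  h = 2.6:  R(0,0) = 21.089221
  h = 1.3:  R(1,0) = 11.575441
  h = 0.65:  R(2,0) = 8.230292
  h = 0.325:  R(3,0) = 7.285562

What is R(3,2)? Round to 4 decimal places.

Richardson extrapolation on the trapezoidal column (denominator 4−1=3):
R(2,1) = (4·8.230292 − 11.575441) / 3 = 7.115242
R(3,1) = (4·7.285562 − 8.230292) / 3 = 6.970652
R(3,2) = (16·6.970652 − 7.115242) / 15 = 6.961013

6.9610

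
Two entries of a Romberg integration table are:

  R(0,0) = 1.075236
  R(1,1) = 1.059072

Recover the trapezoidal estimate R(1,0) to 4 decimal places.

1.0631

From R(1,1) = (4·R(1,0) − R(0,0))/3, solve for R(1,0):
4·R(1,0) = 3·1.059072 + 1.075236 = 4.252452
R(1,0) = 1.063113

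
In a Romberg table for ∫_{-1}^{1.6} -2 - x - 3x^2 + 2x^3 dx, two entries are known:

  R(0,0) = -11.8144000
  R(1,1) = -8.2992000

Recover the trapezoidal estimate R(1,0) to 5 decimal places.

-9.17800

From R(1,1) = (4·R(1,0) − R(0,0))/3, solve for R(1,0):
4·R(1,0) = 3·(-8.2992000) + (-11.8144000) = -36.7120000
R(1,0) = -9.1780000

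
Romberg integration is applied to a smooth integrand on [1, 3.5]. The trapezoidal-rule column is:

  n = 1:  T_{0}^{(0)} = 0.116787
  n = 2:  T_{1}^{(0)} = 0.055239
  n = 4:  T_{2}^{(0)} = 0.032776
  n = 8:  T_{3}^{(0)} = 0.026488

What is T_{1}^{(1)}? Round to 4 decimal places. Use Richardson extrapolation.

0.0347

Richardson extrapolation on the trapezoidal column (denominator 4−1=3):
T_{1}^{(1)} = 0.055239 + (0.055239 − 0.116787)/3 = 0.034723
(Column j=1 coincides with Simpson's rule on the same nodes.)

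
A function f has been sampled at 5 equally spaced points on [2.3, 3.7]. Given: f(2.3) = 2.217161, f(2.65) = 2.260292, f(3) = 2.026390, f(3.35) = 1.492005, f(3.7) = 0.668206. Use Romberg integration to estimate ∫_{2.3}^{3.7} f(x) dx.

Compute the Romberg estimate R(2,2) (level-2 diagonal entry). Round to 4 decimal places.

2.5603

R(0,0) (trapezoid, 1 panel, h=1.4000): 2.019757
R(1,0) (trapezoid, 2 panels, h=0.7000): 2.428351
R(2,0) (trapezoid, 4 panels, h=0.3500): 2.527480
R(1,1) = 2.428351 + (2.428351 − 2.019757)/3 = 2.564549
R(2,1) = 2.527480 + (2.527480 − 2.428351)/3 = 2.560523
R(2,2) = 2.560523 + (2.560523 − 2.564549)/15 = 2.560255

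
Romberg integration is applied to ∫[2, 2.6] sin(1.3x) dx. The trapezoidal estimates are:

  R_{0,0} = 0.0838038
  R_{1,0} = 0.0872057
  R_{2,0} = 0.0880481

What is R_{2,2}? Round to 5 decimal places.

0.08833

R_{1,1} = 0.0872057 + (0.0872057 − 0.0838038)/3 = 0.0883397
R_{2,1} = 0.0880481 + (0.0880481 − 0.0872057)/3 = 0.0883289
R_{2,2} = 0.0883289 + (0.0883289 − 0.0883397)/15 = 0.0883282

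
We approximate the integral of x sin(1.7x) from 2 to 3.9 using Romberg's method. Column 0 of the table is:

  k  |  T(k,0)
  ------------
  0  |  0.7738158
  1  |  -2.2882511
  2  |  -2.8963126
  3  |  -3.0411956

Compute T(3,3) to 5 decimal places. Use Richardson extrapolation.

-3.08892

T(1,1) = (4·(-2.2882511) − 0.7738158) / 3 = -3.3089401
T(2,1) = -2.8963126 + (-2.8963126 − (-2.2882511))/3 = -3.0989998
T(3,1) = -3.0411956 + (-3.0411956 − (-2.8963126))/3 = -3.0894899
T(2,2) = (16·(-3.0989998) − (-3.3089401)) / 15 = -3.0850038
T(3,2) = (16·(-3.0894899) − (-3.0989998)) / 15 = -3.0888559
T(3,3) = -3.0888559 + (-3.0888559 − (-3.0850038))/63 = -3.0889170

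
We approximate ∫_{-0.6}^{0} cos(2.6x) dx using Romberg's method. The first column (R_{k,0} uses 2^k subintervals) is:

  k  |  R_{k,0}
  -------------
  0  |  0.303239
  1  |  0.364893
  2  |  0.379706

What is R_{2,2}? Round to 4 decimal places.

0.3846

R_{1,1} = 0.364893 + (0.364893 − 0.303239)/3 = 0.385444
R_{2,1} = 0.379706 + (0.379706 − 0.364893)/3 = 0.384644
R_{2,2} = 0.384644 + (0.384644 − 0.385444)/15 = 0.384591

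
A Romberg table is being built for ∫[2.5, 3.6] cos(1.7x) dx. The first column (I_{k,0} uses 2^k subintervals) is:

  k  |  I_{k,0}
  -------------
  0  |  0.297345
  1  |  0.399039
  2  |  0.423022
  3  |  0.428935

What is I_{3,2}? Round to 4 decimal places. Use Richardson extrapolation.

Richardson extrapolation on the trapezoidal column (denominator 4−1=3):
I_{2,1} = (4·0.423022 − 0.399039) / 3 = 0.431016
I_{3,1} = (4·0.428935 − 0.423022) / 3 = 0.430906
I_{3,2} = 0.430906 + (0.430906 − 0.431016)/15 = 0.430899

0.4309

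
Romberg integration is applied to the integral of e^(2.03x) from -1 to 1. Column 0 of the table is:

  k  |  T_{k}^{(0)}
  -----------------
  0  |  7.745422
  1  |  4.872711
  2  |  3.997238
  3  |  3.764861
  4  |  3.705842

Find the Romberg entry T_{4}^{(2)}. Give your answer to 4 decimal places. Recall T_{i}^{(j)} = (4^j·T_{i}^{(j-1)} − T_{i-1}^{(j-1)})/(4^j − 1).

T_{3}^{(1)} = 3.764861 + (3.764861 − 3.997238)/3 = 3.687402
T_{4}^{(1)} = 3.705842 + (3.705842 − 3.764861)/3 = 3.686169
T_{4}^{(2)} = 3.686169 + (3.686169 − 3.687402)/15 = 3.686087

3.6861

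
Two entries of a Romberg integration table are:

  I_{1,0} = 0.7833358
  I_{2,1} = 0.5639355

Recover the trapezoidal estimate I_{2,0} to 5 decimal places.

0.61879

From I_{2,1} = (4·I_{2,0} − I_{1,0})/3, solve for I_{2,0}:
4·I_{2,0} = 3·0.5639355 + 0.7833358 = 2.4751423
I_{2,0} = 0.6187856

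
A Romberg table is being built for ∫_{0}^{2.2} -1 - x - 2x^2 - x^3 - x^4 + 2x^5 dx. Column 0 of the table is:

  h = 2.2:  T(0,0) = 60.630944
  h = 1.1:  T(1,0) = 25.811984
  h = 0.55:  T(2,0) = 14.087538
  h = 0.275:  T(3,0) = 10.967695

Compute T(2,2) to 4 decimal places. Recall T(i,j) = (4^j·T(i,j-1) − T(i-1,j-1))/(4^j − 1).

Richardson extrapolation on the trapezoidal column (denominator 4−1=3):
T(1,1) = (4·25.811984 − 60.630944) / 3 = 14.205664
T(2,1) = (4·14.087538 − 25.811984) / 3 = 10.179389
T(2,2) = 10.179389 + (10.179389 − 14.205664)/15 = 9.910971

9.9110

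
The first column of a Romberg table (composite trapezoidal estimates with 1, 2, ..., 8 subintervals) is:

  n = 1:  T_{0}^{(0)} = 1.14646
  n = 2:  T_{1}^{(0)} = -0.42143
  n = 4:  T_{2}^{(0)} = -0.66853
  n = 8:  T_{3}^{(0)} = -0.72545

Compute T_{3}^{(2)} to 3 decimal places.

-0.744

Richardson extrapolation on the trapezoidal column (denominator 4−1=3):
T_{2}^{(1)} = -0.66853 + (-0.66853 − (-0.42143))/3 = -0.75090
T_{3}^{(1)} = -0.72545 + (-0.72545 − (-0.66853))/3 = -0.74442
T_{3}^{(2)} = -0.74442 + (-0.74442 − (-0.75090))/15 = -0.74399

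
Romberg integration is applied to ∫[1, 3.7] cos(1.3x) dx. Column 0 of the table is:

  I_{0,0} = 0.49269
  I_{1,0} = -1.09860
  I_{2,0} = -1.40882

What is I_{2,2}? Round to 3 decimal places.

I_{1,1} = (4·(-1.09860) − 0.49269) / 3 = -1.62903
I_{2,1} = -1.40882 + (-1.40882 − (-1.09860))/3 = -1.51223
I_{2,2} = -1.51223 + (-1.51223 − (-1.62903))/15 = -1.50444

-1.504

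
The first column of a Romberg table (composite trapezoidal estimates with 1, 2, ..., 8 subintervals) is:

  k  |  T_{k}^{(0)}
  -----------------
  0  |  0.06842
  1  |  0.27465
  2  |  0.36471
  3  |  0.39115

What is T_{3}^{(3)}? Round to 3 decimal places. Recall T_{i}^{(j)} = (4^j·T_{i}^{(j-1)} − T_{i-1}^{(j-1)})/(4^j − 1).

0.400

Richardson extrapolation on the trapezoidal column (denominator 4−1=3):
T_{1}^{(1)} = 0.27465 + (0.27465 − 0.06842)/3 = 0.34339
T_{2}^{(1)} = 0.36471 + (0.36471 − 0.27465)/3 = 0.39473
T_{3}^{(1)} = (4·0.39115 − 0.36471) / 3 = 0.39996
T_{2}^{(2)} = 0.39473 + (0.39473 − 0.34339)/15 = 0.39815
T_{3}^{(2)} = 0.39996 + (0.39996 − 0.39473)/15 = 0.40031
T_{3}^{(3)} = 0.40031 + (0.40031 − 0.39815)/63 = 0.40034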